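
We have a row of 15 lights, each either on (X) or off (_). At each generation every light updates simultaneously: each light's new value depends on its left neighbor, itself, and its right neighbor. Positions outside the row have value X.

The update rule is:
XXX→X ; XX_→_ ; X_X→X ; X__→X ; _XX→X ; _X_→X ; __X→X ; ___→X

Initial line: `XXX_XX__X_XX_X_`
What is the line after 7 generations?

XX_XX_XXXXX_XXX
X_XX_XXXXX_XXXX
_XX_XXXXX_XXXXX
XX_XXXXX_XXXXXX
X_XXXXX_XXXXXXX
_XXXXX_XXXXXXXX
XXXXX_XXXXXXXXX

XXXXX_XXXXXXXXX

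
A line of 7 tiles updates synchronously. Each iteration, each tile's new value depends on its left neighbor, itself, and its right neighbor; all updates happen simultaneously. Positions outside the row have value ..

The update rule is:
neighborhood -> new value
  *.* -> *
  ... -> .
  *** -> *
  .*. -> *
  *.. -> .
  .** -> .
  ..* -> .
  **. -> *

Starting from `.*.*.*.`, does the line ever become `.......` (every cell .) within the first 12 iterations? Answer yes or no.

no

iteration 1: .*****.
iteration 2: ..****.
iteration 3: ...***.
iteration 4: ....**.
iteration 5: .....*.
iteration 6: .....*.  (fixed point — unchanged through iteration 12)
iteration 12 is .....*., still not uniform .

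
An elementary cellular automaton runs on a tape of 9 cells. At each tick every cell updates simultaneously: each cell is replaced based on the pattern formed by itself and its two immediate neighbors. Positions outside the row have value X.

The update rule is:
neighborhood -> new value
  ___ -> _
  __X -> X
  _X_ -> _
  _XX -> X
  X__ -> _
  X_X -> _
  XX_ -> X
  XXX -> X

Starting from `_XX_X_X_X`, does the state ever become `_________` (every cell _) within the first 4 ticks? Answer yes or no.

no

_XX_____X
_XX____XX
_XX___XXX
_XX__XXXX
tick 4 is _XX__XXXX, still not uniform _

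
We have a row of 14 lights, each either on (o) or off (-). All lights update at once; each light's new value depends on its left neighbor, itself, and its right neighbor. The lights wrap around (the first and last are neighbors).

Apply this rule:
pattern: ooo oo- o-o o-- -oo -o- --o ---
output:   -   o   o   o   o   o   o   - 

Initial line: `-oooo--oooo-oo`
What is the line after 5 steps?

oo--oooo--oooo
-oooo--oooo---
oo--oooo--oo--
ooooo--ooooooo
----oooo------

----oooo------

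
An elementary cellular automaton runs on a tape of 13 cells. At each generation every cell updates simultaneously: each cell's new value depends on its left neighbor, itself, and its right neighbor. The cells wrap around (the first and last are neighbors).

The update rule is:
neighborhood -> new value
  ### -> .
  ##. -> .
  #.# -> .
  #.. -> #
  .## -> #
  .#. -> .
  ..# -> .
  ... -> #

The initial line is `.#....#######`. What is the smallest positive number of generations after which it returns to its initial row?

..###.#......
#.#....######
...###.#.....
##.#....#####
....###.#....
###.#....####
.....###.#...
####.#....###
......###.#..
#####.#....##
.......###.#.
######.#....#
........###.#
#######.#....
#........###.
.#######.#...
.#........###
..#######.#..
#.#........##
...#######.#.
##.#........#
....#######.#
###.#........
#....#######.
.###.#.......
.#....#######

26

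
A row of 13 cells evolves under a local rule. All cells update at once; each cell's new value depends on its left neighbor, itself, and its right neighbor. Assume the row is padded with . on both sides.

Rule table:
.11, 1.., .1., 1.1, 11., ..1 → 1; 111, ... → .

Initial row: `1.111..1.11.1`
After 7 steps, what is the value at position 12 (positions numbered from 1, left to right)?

111.111111111
1.111.......1
111.11.....11
1.11111...111
111...11.11.1
1.11.11111111
111111......1
position 12 holds .

.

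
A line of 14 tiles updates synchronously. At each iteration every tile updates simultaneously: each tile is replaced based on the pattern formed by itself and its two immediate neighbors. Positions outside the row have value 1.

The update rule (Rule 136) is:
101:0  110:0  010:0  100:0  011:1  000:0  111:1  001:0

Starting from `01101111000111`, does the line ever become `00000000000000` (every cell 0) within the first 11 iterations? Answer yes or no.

no

01001110000111
00001100000111
00001000000111
00000000000111
00000000000111  (fixed point — unchanged through iteration 11)
iteration 11 is 00000000000111, still not uniform 0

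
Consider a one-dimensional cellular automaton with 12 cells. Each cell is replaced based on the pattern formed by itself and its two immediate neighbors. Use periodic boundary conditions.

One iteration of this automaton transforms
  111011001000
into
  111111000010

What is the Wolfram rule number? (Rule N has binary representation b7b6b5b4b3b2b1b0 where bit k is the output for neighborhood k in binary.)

233

position 1: 111 → 1  (bit 7 = 1)
position 2: 110 → 1  (bit 6 = 1)
position 3: 101 → 1  (bit 5 = 1)
position 6: 100 → 0  (bit 4 = 0)
position 0: 011 → 1  (bit 3 = 1)
position 8: 010 → 0  (bit 2 = 0)
position 7: 001 → 0  (bit 1 = 0)
position 10: 000 → 1  (bit 0 = 1)
bits b7..b0 = 11101001 = 233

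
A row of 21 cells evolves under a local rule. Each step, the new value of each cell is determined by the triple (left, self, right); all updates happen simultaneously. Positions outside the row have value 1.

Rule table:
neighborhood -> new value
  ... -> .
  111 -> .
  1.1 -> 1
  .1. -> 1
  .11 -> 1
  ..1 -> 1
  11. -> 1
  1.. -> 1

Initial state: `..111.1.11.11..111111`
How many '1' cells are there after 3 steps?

111.111111111111.....
..111..........11...1
111.11........1111.11
count of 1: 11

11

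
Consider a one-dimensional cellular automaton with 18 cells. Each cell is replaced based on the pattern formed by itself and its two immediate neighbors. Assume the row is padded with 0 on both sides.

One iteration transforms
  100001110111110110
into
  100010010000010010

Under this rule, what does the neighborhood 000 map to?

0

At position 2 the neighborhood is 000; the next row has 0 there.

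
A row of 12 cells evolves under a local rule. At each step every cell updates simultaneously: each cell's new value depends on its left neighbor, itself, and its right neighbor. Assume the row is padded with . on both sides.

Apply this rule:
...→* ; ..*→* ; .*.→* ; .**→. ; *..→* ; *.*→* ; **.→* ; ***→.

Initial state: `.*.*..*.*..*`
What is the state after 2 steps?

...........*

************
...........*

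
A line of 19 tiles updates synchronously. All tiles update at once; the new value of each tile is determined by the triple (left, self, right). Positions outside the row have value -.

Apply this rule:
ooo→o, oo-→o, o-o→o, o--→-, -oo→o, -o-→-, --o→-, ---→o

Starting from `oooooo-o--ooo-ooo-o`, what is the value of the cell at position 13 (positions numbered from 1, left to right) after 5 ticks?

o

ooooooo---oooooooo-
ooooooo-o-oooooooo-
oooooooo-ooooooooo-
oooooooooooooooooo-
oooooooooooooooooo-
position 13 holds o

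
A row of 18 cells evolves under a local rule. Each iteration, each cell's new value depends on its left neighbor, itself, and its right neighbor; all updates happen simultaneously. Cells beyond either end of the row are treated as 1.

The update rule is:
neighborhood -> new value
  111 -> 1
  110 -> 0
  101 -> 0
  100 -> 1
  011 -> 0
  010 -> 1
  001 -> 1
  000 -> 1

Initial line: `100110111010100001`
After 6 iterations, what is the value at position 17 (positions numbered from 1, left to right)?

iteration 1: 011000010010111110
iteration 2: 000111111110011100
iteration 3: 111011111101101011
iteration 4: 110001111000001001
iteration 5: 101110110111111110
iteration 6: 000100000011111100
position 17 holds 0

0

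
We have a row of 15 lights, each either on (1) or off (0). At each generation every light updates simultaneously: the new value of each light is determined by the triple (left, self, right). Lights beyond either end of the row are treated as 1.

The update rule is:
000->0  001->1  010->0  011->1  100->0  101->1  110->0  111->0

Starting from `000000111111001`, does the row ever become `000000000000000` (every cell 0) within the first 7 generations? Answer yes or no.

000001100000011
000011000000110
000110000001101
001100000011011
011000000110110
110000001101101
000000011011011
generation 7 is 000000011011011, still not uniform 0

no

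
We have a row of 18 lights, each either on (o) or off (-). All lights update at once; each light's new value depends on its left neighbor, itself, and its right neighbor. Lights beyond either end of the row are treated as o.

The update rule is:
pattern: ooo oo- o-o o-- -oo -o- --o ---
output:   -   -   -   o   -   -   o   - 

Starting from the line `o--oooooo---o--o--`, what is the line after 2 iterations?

---o----o---------

-oo------o-o-oo-oo
---o----o---------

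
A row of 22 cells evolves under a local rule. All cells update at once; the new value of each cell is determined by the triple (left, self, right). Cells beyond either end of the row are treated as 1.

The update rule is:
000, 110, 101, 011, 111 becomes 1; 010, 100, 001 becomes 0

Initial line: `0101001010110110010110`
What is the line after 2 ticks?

1100110011111110101111

1010000101111110001111
1100110011111110101111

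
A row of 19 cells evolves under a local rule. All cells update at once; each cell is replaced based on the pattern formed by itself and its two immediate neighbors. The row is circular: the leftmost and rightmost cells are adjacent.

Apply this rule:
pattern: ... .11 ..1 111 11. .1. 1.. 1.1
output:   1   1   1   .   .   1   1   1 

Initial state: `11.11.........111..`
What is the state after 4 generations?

1.11.1111111111..11
.11.11.........111.
11.11.1111111111..1
..11.11.........111

..11.11.........111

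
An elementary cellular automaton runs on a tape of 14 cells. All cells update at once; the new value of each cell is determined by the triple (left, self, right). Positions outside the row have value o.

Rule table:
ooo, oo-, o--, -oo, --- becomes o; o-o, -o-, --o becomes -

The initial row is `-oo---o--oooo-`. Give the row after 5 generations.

generation 1: -oooo--o-oooo-
generation 2: -ooooo---oooo-
generation 3: -ooooooo-oooo-
generation 4: -ooooooo-oooo-  (fixed point — unchanged through generation 5)

-ooooooo-oooo-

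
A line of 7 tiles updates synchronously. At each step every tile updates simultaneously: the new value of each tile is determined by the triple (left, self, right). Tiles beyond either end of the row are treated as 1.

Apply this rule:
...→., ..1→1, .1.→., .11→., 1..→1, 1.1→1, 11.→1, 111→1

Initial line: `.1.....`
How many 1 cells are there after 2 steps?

4

1.1...1
11.1.1.
count of 1: 4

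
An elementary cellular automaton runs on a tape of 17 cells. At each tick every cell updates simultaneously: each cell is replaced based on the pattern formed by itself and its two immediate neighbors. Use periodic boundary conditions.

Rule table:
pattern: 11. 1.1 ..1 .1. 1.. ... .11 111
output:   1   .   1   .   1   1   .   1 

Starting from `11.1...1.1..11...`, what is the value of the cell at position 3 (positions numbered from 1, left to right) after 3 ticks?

.

.1..111...11.1111
..11.11111.1..111
11.1..1111..11.11
position 3 holds .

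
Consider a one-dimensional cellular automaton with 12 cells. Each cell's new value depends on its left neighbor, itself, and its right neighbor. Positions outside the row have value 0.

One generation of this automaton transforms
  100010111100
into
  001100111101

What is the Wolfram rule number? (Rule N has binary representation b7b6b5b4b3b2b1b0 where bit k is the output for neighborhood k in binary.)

position 7: 111 → 1  (bit 7 = 1)
position 9: 110 → 1  (bit 6 = 1)
position 5: 101 → 0  (bit 5 = 0)
position 1: 100 → 0  (bit 4 = 0)
position 6: 011 → 1  (bit 3 = 1)
position 0: 010 → 0  (bit 2 = 0)
position 3: 001 → 1  (bit 1 = 1)
position 2: 000 → 1  (bit 0 = 1)
bits b7..b0 = 11001011 = 203

203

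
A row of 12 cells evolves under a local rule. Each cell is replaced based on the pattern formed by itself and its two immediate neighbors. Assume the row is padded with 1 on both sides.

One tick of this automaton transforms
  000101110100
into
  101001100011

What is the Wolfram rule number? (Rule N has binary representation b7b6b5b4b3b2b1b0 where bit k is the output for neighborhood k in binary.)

position 6: 111 → 1  (bit 7 = 1)
position 7: 110 → 0  (bit 6 = 0)
position 4: 101 → 0  (bit 5 = 0)
position 0: 100 → 1  (bit 4 = 1)
position 5: 011 → 1  (bit 3 = 1)
position 3: 010 → 0  (bit 2 = 0)
position 2: 001 → 1  (bit 1 = 1)
position 1: 000 → 0  (bit 0 = 0)
bits b7..b0 = 10011010 = 154

154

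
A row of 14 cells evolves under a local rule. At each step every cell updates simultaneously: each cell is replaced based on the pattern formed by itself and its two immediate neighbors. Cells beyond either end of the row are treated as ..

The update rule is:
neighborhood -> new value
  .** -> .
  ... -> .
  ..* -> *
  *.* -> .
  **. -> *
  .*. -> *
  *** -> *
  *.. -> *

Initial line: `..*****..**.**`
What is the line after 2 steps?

**..*****.****

.*.******.*..*
**..*****.****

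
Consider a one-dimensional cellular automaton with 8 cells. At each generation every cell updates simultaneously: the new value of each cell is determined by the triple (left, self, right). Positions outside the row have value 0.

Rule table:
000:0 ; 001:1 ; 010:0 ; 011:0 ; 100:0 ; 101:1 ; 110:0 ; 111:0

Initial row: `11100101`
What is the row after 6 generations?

01000000

00001010
00010100
00101000
01010000
10100000
01000000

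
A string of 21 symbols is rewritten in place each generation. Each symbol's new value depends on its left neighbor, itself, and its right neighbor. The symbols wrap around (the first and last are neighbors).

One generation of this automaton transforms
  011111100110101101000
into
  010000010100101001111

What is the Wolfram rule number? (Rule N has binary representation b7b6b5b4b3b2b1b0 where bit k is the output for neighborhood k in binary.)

29

position 2: 111 → 0  (bit 7 = 0)
position 6: 110 → 0  (bit 6 = 0)
position 11: 101 → 0  (bit 5 = 0)
position 7: 100 → 1  (bit 4 = 1)
position 1: 011 → 1  (bit 3 = 1)
position 12: 010 → 1  (bit 2 = 1)
position 0: 001 → 0  (bit 1 = 0)
position 19: 000 → 1  (bit 0 = 1)
bits b7..b0 = 00011101 = 29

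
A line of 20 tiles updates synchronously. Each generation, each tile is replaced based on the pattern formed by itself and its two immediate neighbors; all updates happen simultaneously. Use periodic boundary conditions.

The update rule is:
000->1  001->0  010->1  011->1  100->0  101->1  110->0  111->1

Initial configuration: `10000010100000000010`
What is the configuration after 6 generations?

generation 1: 10111011101111111011
generation 2: 01110111011111110111
generation 3: 11101110111111101110
generation 4: 11011101111111011101
generation 5: 10111011111110111011
generation 6: 01110111111101110111

01110111111101110111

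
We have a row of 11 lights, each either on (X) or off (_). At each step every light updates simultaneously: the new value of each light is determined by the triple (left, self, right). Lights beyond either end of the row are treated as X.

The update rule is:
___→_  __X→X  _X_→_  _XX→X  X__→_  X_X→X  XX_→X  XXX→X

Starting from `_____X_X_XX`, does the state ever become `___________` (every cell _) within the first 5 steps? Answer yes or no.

____X_X_XXX
___X_X_XXXX
__X_X_XXXXX
_X_X_XXXXXX
X_X_XXXXXXX
step 5 is X_X_XXXXXXX, still not uniform _

no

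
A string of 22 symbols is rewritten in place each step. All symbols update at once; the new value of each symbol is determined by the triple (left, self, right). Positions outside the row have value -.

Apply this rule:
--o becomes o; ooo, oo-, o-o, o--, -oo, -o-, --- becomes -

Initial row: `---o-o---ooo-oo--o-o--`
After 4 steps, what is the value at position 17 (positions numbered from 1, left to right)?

-

step 1: --o-----o-------o-----
step 2: -o-----o-------o------
step 3: o-----o-------o-------
step 4: -----o-------o--------
position 17 holds -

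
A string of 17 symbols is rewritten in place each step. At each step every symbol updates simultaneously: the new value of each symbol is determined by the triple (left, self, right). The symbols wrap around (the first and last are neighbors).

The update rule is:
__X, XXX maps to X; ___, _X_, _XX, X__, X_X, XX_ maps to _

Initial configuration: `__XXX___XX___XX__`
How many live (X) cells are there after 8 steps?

3

_X_X___X____X____
X_____X____X_____
_____X____X_____X
____X____X_____X_
___X____X_____X__
__X____X_____X___
_X____X_____X____
X____X_____X_____
count of X: 3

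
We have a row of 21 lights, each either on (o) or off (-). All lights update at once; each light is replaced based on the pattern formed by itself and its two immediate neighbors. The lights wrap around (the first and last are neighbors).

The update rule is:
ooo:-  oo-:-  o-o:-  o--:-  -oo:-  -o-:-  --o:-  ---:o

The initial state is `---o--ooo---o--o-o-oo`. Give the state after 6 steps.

---oooooo---ooooooooo

-o--------o----------
---oooooo---ooooooooo
-o--------o----------  (repeats step 1; period 2)
step 6: ---oooooo---ooooooooo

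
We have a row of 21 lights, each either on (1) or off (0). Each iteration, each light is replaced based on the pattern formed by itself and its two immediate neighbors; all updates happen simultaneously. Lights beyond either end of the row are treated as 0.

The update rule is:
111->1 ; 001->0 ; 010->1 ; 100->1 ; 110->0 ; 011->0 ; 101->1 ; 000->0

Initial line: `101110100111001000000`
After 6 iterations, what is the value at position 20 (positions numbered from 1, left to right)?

110101110010101100000
001110101011110010000
000101111101101011000
000110111010011100100
000001010111001010110
000001111010101111001
position 20 holds 0

0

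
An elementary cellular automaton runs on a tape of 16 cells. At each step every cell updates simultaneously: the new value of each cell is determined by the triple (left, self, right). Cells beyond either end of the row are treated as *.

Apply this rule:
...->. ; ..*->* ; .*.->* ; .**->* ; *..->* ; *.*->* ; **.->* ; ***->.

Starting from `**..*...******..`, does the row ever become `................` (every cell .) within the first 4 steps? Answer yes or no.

step 1: .*****.**....***
step 2: **...*****..**..
step 3: .**.**...*******
step 4: *******.**......
step 4 is *******.**......, still not uniform .

no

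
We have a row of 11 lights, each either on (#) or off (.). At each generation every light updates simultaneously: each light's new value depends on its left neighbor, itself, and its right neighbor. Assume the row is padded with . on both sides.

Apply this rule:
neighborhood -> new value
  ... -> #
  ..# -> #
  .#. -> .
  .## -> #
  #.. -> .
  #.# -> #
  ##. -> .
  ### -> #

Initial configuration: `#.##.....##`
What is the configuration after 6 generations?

.##..#####.
##..#####..
#..#####..#
..#####..#.
######..#..
#####..#..#

#####..#..#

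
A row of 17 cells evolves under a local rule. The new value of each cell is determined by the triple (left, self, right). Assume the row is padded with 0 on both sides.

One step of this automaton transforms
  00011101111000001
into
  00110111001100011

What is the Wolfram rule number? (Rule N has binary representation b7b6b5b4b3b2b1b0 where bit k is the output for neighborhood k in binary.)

position 4: 111 → 0  (bit 7 = 0)
position 5: 110 → 1  (bit 6 = 1)
position 6: 101 → 1  (bit 5 = 1)
position 11: 100 → 1  (bit 4 = 1)
position 3: 011 → 1  (bit 3 = 1)
position 16: 010 → 1  (bit 2 = 1)
position 2: 001 → 1  (bit 1 = 1)
position 0: 000 → 0  (bit 0 = 0)
bits b7..b0 = 01111110 = 126

126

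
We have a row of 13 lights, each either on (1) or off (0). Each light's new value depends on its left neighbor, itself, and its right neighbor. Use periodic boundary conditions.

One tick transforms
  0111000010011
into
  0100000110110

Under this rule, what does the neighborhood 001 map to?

At position 7 the neighborhood is 001; the next row has 1 there.

1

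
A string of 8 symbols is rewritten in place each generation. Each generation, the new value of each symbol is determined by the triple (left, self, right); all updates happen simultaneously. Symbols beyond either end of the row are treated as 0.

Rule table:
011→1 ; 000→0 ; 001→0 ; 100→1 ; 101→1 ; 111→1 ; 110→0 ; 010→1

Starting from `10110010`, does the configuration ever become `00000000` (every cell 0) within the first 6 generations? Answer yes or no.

no

11101011
11011110
10111101
11111011
11110110
11101101
generation 6 is 11101101, still not uniform 0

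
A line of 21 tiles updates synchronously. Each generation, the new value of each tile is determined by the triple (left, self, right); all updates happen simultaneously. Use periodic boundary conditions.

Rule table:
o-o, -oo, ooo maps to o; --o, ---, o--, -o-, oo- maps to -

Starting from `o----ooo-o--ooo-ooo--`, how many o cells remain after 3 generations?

-----oo-o---oo-ooo---
-----o-o----o-ooo----
------o------ooo-----
count of o: 4

4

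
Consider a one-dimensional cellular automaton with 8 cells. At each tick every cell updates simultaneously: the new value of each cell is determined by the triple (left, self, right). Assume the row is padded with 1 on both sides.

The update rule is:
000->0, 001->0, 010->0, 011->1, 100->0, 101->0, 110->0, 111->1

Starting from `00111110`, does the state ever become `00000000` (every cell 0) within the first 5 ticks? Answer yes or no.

yes

00111100
00111000
00110000
00100000
00000000
all cells are 0 at tick 5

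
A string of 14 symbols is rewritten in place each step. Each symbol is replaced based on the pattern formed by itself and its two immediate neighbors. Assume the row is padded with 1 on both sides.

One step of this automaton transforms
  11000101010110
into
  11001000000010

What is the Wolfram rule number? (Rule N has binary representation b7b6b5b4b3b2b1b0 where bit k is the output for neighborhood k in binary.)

position 0: 111 → 1  (bit 7 = 1)
position 1: 110 → 1  (bit 6 = 1)
position 6: 101 → 0  (bit 5 = 0)
position 2: 100 → 0  (bit 4 = 0)
position 11: 011 → 0  (bit 3 = 0)
position 5: 010 → 0  (bit 2 = 0)
position 4: 001 → 1  (bit 1 = 1)
position 3: 000 → 0  (bit 0 = 0)
bits b7..b0 = 11000010 = 194

194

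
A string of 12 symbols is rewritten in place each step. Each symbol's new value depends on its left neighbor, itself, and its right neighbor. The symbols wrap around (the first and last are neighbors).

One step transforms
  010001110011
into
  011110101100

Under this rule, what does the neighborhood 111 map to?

1

At position 6 the neighborhood is 111; the next row has 1 there.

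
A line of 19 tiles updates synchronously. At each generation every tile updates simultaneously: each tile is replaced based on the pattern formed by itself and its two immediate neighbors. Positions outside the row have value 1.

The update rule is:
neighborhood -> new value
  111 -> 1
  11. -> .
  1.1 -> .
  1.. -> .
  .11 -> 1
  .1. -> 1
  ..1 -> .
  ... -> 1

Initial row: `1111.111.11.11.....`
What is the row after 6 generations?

.1.1.1.1.1..1..1.1.

111..11..1..1..111.
11...1...1..1..11..
1..1.1.1.1..1..1...
...1.1.1.1..1..1.1.
.1.1.1.1.1..1..1.1.
.1.1.1.1.1..1..1.1.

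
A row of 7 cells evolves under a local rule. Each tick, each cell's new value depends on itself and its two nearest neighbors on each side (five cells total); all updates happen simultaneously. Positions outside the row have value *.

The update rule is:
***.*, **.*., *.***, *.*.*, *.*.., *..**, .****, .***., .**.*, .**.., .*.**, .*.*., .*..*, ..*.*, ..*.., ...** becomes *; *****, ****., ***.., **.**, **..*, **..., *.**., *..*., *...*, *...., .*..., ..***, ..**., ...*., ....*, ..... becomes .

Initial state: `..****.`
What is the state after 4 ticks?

......*

tick 1: .*.*.*.
tick 2: *******
tick 3: .......
tick 4: ......*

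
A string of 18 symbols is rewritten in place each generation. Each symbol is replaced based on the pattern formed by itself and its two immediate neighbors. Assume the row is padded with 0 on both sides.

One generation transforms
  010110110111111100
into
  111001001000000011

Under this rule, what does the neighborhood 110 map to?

0

At position 4 the neighborhood is 110; the next row has 0 there.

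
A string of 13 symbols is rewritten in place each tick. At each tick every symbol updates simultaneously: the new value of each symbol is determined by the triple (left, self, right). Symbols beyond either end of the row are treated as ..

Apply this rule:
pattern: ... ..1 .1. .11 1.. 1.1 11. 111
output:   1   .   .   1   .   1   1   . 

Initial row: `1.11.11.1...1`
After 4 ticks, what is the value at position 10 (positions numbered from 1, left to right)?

tick 1: .1111111..1..
tick 2: .1.....1....1
tick 3: ...111...11..
tick 4: 11.1.1.1.11.1
position 10 holds 1

1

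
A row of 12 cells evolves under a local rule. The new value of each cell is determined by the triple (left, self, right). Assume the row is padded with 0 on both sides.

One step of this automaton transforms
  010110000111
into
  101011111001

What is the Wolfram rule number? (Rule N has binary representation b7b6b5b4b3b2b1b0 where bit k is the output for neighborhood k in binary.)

115

position 10: 111 → 0  (bit 7 = 0)
position 4: 110 → 1  (bit 6 = 1)
position 2: 101 → 1  (bit 5 = 1)
position 5: 100 → 1  (bit 4 = 1)
position 3: 011 → 0  (bit 3 = 0)
position 1: 010 → 0  (bit 2 = 0)
position 0: 001 → 1  (bit 1 = 1)
position 6: 000 → 1  (bit 0 = 1)
bits b7..b0 = 01110011 = 115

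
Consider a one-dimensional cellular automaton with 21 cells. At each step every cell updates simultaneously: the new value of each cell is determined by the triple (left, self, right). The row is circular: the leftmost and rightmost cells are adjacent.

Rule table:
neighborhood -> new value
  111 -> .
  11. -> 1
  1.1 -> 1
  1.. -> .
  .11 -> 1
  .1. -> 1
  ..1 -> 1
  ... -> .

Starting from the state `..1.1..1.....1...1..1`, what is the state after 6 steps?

1..11....1..11.1...11

.1111.11....11..11.11
11..1111...111.111111
.1.11..1..11.111.....
11111.11.11111.1.....
1...111111...111....1
1..11....1..11.1...11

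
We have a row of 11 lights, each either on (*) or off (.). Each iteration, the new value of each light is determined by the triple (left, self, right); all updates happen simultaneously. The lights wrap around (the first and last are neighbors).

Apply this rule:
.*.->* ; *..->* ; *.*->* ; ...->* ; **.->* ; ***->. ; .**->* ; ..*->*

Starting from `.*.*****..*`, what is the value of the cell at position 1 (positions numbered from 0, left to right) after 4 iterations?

****...****
...*****...
****...****  (repeats iteration 1; period 2)
iteration 4: ...*****...
position 1 holds .

.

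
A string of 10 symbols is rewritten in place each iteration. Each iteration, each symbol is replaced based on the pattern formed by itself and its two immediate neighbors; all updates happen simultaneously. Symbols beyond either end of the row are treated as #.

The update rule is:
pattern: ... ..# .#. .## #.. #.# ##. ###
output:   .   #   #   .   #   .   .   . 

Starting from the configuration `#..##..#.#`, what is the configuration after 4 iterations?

..####.###

iteration 1: .##..###..
iteration 2: ...##...##
iteration 3: #.#..#.#..
iteration 4: ..####.###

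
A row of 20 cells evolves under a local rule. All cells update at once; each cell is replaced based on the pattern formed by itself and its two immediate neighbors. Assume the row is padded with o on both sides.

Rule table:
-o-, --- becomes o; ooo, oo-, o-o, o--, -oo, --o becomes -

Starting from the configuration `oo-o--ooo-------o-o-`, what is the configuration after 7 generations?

-o-o------ooooo-o-o-

generation 1: ---o------ooooo-o-o-
generation 2: -o-o-oooo-------o-o-
generation 3: -o-o------ooooo-o-o-
generation 4: -o-o-oooo-------o-o-  (repeats generation 2; period 2)
generation 7: -o-o------ooooo-o-o-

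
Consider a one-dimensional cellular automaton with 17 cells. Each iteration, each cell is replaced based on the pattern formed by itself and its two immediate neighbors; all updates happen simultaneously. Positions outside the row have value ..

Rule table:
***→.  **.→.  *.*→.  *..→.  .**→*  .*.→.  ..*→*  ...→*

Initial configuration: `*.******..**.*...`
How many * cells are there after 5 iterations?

7

..*......**....**
**..******..****.
*..**......**....
..**..******..***
***..**......**..
count of *: 7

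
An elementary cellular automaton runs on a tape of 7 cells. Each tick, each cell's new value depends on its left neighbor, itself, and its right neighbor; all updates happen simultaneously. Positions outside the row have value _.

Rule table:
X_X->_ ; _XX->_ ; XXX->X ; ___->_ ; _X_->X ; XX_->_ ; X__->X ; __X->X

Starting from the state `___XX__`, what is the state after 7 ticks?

XX_X___

tick 1: __X__X_
tick 2: _XXXXXX
tick 3: X_XXXX_
tick 4: X__XX_X
tick 5: XXX___X
tick 6: _X_X_XX
tick 7: XX_X___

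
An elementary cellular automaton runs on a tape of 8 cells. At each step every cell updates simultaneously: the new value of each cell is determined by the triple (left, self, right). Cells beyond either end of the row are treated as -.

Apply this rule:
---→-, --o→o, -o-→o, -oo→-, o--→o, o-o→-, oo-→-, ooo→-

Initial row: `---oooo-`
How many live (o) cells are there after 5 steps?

5

step 1: --o----o
step 2: -ooo--oo
step 3: o---oo--
step 4: oo-o--o-
step 5: ---ooooo
count of o: 5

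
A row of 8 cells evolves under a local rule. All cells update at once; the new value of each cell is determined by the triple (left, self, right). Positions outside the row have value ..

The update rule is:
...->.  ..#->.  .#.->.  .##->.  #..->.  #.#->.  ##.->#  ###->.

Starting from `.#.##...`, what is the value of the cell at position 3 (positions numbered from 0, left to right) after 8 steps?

.

step 1: ....#...
step 2: ........
step 3: ........  (fixed point — unchanged through step 8)
position 3 holds .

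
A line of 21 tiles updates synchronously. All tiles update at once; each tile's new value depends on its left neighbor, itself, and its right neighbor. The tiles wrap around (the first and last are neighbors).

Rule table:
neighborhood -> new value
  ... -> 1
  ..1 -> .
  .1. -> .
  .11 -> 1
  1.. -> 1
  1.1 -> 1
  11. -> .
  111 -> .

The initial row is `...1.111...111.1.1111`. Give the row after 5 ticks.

tick 1: 11..11..11.1..1.11...
tick 2: 1.1.1.1.1.1.1..11.11.
tick 3: .1.1.1.1.1.1.1.1.11.1
tick 4: 1.1.1.1.1.1.1.1.11.1.
tick 5: .1.1.1.1.1.1.1.11.1.1

.1.1.1.1.1.1.1.11.1.1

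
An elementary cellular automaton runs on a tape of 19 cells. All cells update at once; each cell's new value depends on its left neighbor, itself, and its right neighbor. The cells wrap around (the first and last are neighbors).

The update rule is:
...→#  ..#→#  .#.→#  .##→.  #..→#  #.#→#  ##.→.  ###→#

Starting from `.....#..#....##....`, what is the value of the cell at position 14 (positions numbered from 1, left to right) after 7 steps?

#############..####
############.##.###
###########.#..#.##
##########.######.#
#########.#.####.#.
.#######.###.##.###
#.#####.#.#.#..#.#.
position 14 holds .

.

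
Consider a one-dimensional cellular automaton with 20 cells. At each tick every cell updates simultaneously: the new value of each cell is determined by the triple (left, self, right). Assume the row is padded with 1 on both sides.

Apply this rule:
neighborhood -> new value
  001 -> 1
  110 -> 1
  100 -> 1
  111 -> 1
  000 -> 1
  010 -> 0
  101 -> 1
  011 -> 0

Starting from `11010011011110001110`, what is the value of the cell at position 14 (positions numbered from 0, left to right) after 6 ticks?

11101101101111110111
11110110110111111011
11111011011011111101
11111101101101111110
11111110110110111111
11111111011011011111
position 14 holds 0

0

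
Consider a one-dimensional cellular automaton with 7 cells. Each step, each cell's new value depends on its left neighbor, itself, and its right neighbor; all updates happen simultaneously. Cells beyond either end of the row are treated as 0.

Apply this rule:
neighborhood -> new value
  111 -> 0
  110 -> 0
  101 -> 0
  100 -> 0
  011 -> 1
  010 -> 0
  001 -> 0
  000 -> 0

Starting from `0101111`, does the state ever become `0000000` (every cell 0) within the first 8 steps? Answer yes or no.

step 1: 0001000
step 2: 0000000
all cells are 0 at step 2

yes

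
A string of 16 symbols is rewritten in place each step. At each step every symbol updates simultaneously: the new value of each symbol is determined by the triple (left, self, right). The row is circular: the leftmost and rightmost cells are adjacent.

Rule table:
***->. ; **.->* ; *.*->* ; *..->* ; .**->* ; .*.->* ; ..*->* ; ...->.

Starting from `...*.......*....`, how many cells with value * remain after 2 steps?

step 1: ..***.....***...
step 2: .**.**...**.**..
count of *: 8

8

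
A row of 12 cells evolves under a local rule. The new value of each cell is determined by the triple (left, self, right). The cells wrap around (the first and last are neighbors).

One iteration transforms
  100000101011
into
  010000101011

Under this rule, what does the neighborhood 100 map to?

1

At position 1 the neighborhood is 100; the next row has 1 there.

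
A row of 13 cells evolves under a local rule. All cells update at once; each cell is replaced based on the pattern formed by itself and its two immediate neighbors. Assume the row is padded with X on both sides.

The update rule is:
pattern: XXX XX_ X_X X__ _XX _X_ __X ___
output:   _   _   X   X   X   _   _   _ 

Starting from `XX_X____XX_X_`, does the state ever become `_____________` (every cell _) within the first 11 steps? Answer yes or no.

__X_X___X_X_X
X__X_X___X_XX
_X__X_X___XX_
X_X__X_X__X_X
_X_X__X_X__XX
X_X_X__X_X_X_
_X_X_X__X_X_X
X_X_X_X__X_XX
_X_X_X_X__XX_
X_X_X_X_X_X_X
_X_X_X_X_X_XX
step 11 is _X_X_X_X_X_XX, still not uniform _

no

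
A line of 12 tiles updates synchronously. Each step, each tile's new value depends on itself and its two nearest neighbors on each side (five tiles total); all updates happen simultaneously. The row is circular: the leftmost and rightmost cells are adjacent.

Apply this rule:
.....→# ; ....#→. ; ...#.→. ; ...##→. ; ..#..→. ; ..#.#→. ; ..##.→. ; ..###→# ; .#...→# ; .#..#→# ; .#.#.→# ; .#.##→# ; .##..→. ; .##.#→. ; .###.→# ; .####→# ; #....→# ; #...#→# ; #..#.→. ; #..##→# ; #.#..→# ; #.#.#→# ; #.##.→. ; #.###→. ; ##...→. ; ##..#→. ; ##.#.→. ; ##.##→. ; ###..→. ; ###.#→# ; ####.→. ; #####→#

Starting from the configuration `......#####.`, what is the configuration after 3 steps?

####..###...
##...###..#.
...#.##....#

...#.##....#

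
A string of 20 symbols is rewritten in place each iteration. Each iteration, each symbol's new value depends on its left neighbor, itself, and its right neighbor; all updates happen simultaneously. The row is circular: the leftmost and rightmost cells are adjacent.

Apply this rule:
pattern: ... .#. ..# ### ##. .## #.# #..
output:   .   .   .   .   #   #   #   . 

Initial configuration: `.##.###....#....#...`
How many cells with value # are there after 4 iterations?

2

.####.#.............
.#..##..............
....##..............
....##..............
count of #: 2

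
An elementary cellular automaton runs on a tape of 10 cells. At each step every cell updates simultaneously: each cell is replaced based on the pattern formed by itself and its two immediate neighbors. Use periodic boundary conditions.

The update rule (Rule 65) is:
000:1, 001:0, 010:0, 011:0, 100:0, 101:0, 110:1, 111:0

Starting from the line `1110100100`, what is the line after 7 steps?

1000001011

0010000000
1000111111
1010000000
0000111110
1110000010
0010111000
1000001011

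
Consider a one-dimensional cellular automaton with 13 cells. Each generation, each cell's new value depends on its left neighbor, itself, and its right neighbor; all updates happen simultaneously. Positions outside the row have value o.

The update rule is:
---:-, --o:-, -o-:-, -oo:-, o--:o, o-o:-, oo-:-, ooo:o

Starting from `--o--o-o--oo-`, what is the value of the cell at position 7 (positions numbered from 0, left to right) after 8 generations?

o

o--o----o----
-o--o----o---
--o--o----o--
o--o--o----o-
-o--o--o-----
--o--o--o----
o--o--o--o---
-o--o--o--o--
position 7 holds o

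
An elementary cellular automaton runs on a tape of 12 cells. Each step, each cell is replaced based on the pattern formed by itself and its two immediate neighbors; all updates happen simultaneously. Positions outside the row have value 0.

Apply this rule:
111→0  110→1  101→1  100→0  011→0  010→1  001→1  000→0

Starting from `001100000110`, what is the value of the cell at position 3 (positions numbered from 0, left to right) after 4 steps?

010100001010
111100011110
000100100010
001101100110
position 3 holds 1

1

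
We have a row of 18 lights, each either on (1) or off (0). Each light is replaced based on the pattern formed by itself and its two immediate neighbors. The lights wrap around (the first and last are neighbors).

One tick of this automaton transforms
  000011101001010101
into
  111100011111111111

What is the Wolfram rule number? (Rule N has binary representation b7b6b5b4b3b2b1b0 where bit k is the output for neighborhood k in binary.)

55

position 5: 111 → 0  (bit 7 = 0)
position 6: 110 → 0  (bit 6 = 0)
position 7: 101 → 1  (bit 5 = 1)
position 0: 100 → 1  (bit 4 = 1)
position 4: 011 → 0  (bit 3 = 0)
position 8: 010 → 1  (bit 2 = 1)
position 3: 001 → 1  (bit 1 = 1)
position 1: 000 → 1  (bit 0 = 1)
bits b7..b0 = 00110111 = 55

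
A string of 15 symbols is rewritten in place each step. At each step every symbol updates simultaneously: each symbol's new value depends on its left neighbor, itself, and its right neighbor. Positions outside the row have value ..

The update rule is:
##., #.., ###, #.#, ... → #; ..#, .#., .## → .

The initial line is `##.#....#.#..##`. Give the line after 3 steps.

.##.###..#.#..#
..##.###..#.#..
#..##.###..#.##

#..##.###..#.##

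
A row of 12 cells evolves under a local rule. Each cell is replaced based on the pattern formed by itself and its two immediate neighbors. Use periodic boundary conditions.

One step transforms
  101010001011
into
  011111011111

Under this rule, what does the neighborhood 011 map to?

1

At position 10 the neighborhood is 011; the next row has 1 there.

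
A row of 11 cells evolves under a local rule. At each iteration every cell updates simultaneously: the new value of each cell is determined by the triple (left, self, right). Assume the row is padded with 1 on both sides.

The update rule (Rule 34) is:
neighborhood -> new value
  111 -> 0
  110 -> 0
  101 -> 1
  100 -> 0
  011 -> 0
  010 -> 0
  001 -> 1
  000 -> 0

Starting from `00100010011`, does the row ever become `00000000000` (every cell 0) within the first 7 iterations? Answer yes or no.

no

01000100100
10001001001
00010010010
00100100101
01001001010
10010010101
00100101010
iteration 7 is 00100101010, still not uniform 0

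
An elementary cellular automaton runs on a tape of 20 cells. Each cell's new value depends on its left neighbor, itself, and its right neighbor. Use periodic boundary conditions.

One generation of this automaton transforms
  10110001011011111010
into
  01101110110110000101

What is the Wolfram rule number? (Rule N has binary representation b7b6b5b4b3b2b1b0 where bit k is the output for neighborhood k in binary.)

position 13: 111 → 0  (bit 7 = 0)
position 3: 110 → 0  (bit 6 = 0)
position 1: 101 → 1  (bit 5 = 1)
position 4: 100 → 1  (bit 4 = 1)
position 2: 011 → 1  (bit 3 = 1)
position 0: 010 → 0  (bit 2 = 0)
position 6: 001 → 1  (bit 1 = 1)
position 5: 000 → 1  (bit 0 = 1)
bits b7..b0 = 00111011 = 59

59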